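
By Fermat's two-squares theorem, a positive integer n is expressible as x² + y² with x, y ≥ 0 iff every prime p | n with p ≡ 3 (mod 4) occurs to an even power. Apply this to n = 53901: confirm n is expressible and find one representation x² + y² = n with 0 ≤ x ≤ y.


Step 1: Factor n = 53901 = 3^2 · 53 · 113.
Step 2: Check the mod-4 condition on each prime factor: 3 ≡ 3 (mod 4), exponent 2 (must be even); 53 ≡ 1 (mod 4), exponent 1; 113 ≡ 1 (mod 4), exponent 1.
All primes ≡ 3 (mod 4) appear to even exponent (or don't appear), so by the two-squares theorem n IS expressible as a sum of two squares.
Step 3: Build a representation. Group n = k² · m with k = 3 and m = 53 · 113 = 5989 (a product of primes ≡ 1 (mod 4)); a representation of m scales to one of n via (k·x)² + (k·y)² = k²(x² + y²). Each prime p ≡ 1 (mod 4) is itself a sum of two squares; find a² by testing p − a² for a perfect square:
  53: 53 − 1² = 52, 53 − 2² = 49 = 7² ⇒ 53 = 2² + 7².
  113: 113 − 1² = 112, 113 − 2² = 109, 113 − 3² = 104, 113 − 4² = 97, 113 − 5² = 88, 113 − 6² = 77, 113 − 7² = 64 = 8² ⇒ 113 = 7² + 8².
  Combine using the Brahmagupta–Fibonacci identity (a² + b²)(c² + d²) = (ac − bd)² + (ad + bc)² = (ac + bd)² + (ad − bc)²:
  53 · 113 = 5989: from (2² + 7²)(7² + 8²), take (2·7 − 7·8, 2·8 + 7·7) = (14 − 56, 16 + 49) = (-42, 65); dropping signs (only squares matter) gives (42, 65); check 42² + 65² = 1764 + 4225 = 5989 ✓.
  Scale by k = 3: (3·42, 3·65) = (126, 195).
Step 4: Order so x ≤ y and verify: 126² + 195² = 15876 + 38025 = 53901 = n. ✓

n = 53901 = 126² + 195² (one valid representation with x ≤ y).


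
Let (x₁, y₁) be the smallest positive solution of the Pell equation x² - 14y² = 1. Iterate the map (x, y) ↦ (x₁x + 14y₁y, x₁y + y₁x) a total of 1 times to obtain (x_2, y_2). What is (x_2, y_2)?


Step 1: Find the fundamental solution (x₁, y₁) of x² - 14y² = 1.
  Expand √14 as a continued fraction. a₀ = ⌊√14⌋ = 3; iterate m_{k+1} = d_k·a_k − m_k, d_{k+1} = (14 − m_{k+1}²)/d_k, a_{k+1} = ⌊(a₀ + m_{k+1})/d_{k+1}⌋ (starting m₀ = 0, d₀ = 1), with convergents p_k = a_k·p_{k-1} + p_{k-2}, q_k = a_k·q_{k-1} + q_{k-2} (p₋₁ = 1, q₋₁ = 0):
  k = 0: a₀ = 3; p₀/q₀ = 3/1; p₀² − 14·q₀² = 9 − 14 = -5.
  k = 1: m = 3, d = 5, a = ⌊(3 + 3)/5⌋ = 1; p/q = (1·3 + 1)/(1·1 + 0) = 4/1; p² − 14·q² = 16 − 14 = 2.
  k = 2: m = 2, d = 2, a = ⌊(3 + 2)/2⌋ = 2; p/q = (2·4 + 3)/(2·1 + 1) = 11/3; p² − 14·q² = 121 − 126 = -5.
  k = 3: m = 2, d = 5, a = ⌊(3 + 2)/5⌋ = 1; p/q = (1·11 + 4)/(1·3 + 1) = 15/4; p² − 14·q² = 225 − 224 = 1.
  The first convergent with p² − 14·q² = 1 gives the fundamental solution (x₁, y₁) = (15, 4).
Step 2: Apply the recurrence (x_{n+1}, y_{n+1}) = (x₁x_n + 14y₁y_n, x₁y_n + y₁x_n) repeatedly.
  From (x_1, y_1) = (15, 4): x_2 = 15·15 + 14·4·4 = 449; y_2 = 15·4 + 4·15 = 120.
Step 3: Verify x_2² - 14·y_2² = 201601 - 201600 = 1 (should be 1). ✓

(x_1, y_1) = (15, 4); (x_2, y_2) = (449, 120).


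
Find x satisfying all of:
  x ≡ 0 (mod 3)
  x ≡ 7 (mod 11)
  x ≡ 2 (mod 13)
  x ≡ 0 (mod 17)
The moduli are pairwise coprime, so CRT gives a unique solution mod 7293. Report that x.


Product of moduli M = 3 · 11 · 13 · 17 = 7293.
Merge one congruence at a time:
  Start: x ≡ 0 (mod 3).
  Combine with x ≡ 7 (mod 11); new modulus lcm = 33.
    Write x = 0 + 3·t and substitute into x ≡ 7 (mod 11): 3·t ≡ 7 − 0 = 7 (mod 11).
    The inverse of 3 mod 11 is 4 (since 3·4 = 12 = 1·11 + 1), so t ≡ 4·7 = 28 ≡ 6 (mod 11).
    Then x = 0 + 3·6 = 18, valid modulo lcm(3, 11) = 33: x ≡ 18 (mod 33).
  Combine with x ≡ 2 (mod 13); new modulus lcm = 429.
    Write x = 18 + 33·t and substitute into x ≡ 2 (mod 13): 33·t ≡ 2 − 18 = -16 (mod 13).
    Reduce coefficients mod 13: 7·t ≡ 10 (mod 13).
    The inverse of 7 mod 13 is 2 (since 7·2 = 14 = 1·13 + 1), so t ≡ 2·10 = 20 ≡ 7 (mod 13).
    Then x = 18 + 33·7 = 249, valid modulo lcm(33, 13) = 429: x ≡ 249 (mod 429).
  Combine with x ≡ 0 (mod 17); new modulus lcm = 7293.
    Write x = 249 + 429·t and substitute into x ≡ 0 (mod 17): 429·t ≡ 0 − 249 = -249 (mod 17).
    Reduce coefficients mod 17: 4·t ≡ 6 (mod 17).
    The inverse of 4 mod 17 is 13 (since 4·13 = 52 = 3·17 + 1), so t ≡ 13·6 = 78 ≡ 10 (mod 17).
    Then x = 249 + 429·10 = 4539, valid modulo lcm(429, 17) = 7293: x ≡ 4539 (mod 7293).
Verify against each original: 4539 mod 3 = 0, 4539 mod 11 = 7, 4539 mod 13 = 2, 4539 mod 17 = 0.

x ≡ 4539 (mod 7293).


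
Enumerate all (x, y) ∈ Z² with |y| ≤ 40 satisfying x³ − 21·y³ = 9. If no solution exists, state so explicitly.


The equation is x³ - 21y³ = 9. For fixed y, x³ = 21·y³ + 9, so a solution requires the RHS to be a perfect cube.
Strategy: iterate y from -40 to 40, compute RHS = 21·y³ + 9, and check whether it is a (positive or negative) perfect cube.
Check small values of y:
  y = 0: RHS = 9 is not a perfect cube.
  y = 1: RHS = 30 is not a perfect cube.
  y = -1: RHS = -12 is not a perfect cube.
  y = 2: RHS = 177 is not a perfect cube.
  y = -2: RHS = -159 is not a perfect cube.
  y = 3: RHS = 576 is not a perfect cube.
  y = -3: RHS = -558 is not a perfect cube.
Continuing the search up to |y| = 40 finds no solutions either.
No (x, y) in the scanned range satisfies the equation.

No integer solutions with |y| ≤ 40.


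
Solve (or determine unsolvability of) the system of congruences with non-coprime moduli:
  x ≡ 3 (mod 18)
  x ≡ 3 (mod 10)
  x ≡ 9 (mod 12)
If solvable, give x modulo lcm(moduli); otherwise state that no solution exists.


Moduli 18, 10, 12 are not pairwise coprime, so CRT works modulo lcm(m_i) when all pairwise compatibility conditions hold.
Pairwise compatibility: gcd(m_i, m_j) must divide a_i - a_j for every pair.
Merge one congruence at a time:
  Start: x ≡ 3 (mod 18).
  Combine with x ≡ 3 (mod 10): gcd(18, 10) = 2; 3 - 3 = 0, which IS divisible by 2, so compatible.
    Write x = 3 + 18·t and substitute into x ≡ 3 (mod 10): 18·t ≡ 3 − 3 = 0 (mod 10).
    Divide the congruence (and modulus) by g = 2: 9·t ≡ 0 (mod 5).
    Reduce coefficients mod 5: 4·t ≡ 0 (mod 5).
    The inverse of 4 mod 5 is 4 (since 4·4 = 16 = 3·5 + 1), so t ≡ 4·0 = 0 ≡ 0 (mod 5).
    Then x = 3 + 18·0 = 3, valid modulo lcm(18, 10) = 90: x ≡ 3 (mod 90).
  Combine with x ≡ 9 (mod 12): gcd(90, 12) = 6; 9 - 3 = 6, which IS divisible by 6, so compatible.
    Write x = 3 + 90·t and substitute into x ≡ 9 (mod 12): 90·t ≡ 9 − 3 = 6 (mod 12).
    Divide the congruence (and modulus) by g = 6: 15·t ≡ 1 (mod 2).
    Reduce coefficients mod 2: 1·t ≡ 1 (mod 2).
    So t ≡ 1 (mod 2).
    Then x = 3 + 90·1 = 93, valid modulo lcm(90, 12) = 180: x ≡ 93 (mod 180).
Verify: 93 mod 18 = 3, 93 mod 10 = 3, 93 mod 12 = 9.

x ≡ 93 (mod 180).


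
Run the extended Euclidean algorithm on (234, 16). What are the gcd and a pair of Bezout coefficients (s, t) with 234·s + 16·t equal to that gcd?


Euclidean algorithm on (234, 16) — divide until remainder is 0:
  234 = 14 · 16 + 10
  16 = 1 · 10 + 6
  10 = 1 · 6 + 4
  6 = 1 · 4 + 2
  4 = 2 · 2 + 0
gcd(234, 16) = 2.
Track Bezout coefficients alongside the remainders: start with r₀ = 234 = a·1 + b·0 (s = 1, t = 0) and r₁ = 16 = a·0 + b·1 (s = 0, t = 1); each new remainder r_{k+1} = r_{k-1} − q_k·r_k inherits s_{k+1} = s_{k-1} − q_k·s_k, t_{k+1} = t_{k-1} − q_k·t_k, so r_k = a·s_k + b·t_k at every step:
  q = 14: r = 10, s = 1 − 14·0 = 1, t = 0 − 14·1 = -14  (check: 234·1 + 16·(-14) = 10)
  q = 1: r = 6, s = 0 − 1·1 = -1, t = 1 − 1·(-14) = 15  (check: 234·(-1) + 16·15 = 6)
  q = 1: r = 4, s = 1 − 1·(-1) = 2, t = -14 − 1·15 = -29  (check: 234·2 + 16·(-29) = 4)
  q = 1: r = 2, s = -1 − 1·2 = -3, t = 15 − 1·(-29) = 44  (check: 234·(-3) + 16·44 = 2)
The row with r = 2 (the gcd) gives the Bezout coefficients s = -3, t = 44.
Result: 234 · (-3) + 16 · (44) = 2.

gcd(234, 16) = 2; s = -3, t = 44 (check: 234·(-3) + 16·44 = 2).


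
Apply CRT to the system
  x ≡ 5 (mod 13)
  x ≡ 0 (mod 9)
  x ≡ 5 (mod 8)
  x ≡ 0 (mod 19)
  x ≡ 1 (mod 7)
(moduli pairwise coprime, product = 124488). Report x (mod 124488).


Product of moduli M = 13 · 9 · 8 · 19 · 7 = 124488.
Merge one congruence at a time:
  Start: x ≡ 5 (mod 13).
  Combine with x ≡ 0 (mod 9); new modulus lcm = 117.
    Write x = 5 + 13·t and substitute into x ≡ 0 (mod 9): 13·t ≡ 0 − 5 = -5 (mod 9).
    Reduce coefficients mod 9: 4·t ≡ 4 (mod 9).
    The inverse of 4 mod 9 is 7 (since 4·7 = 28 = 3·9 + 1), so t ≡ 7·4 = 28 ≡ 1 (mod 9).
    Then x = 5 + 13·1 = 18, valid modulo lcm(13, 9) = 117: x ≡ 18 (mod 117).
  Combine with x ≡ 5 (mod 8); new modulus lcm = 936.
    Write x = 18 + 117·t and substitute into x ≡ 5 (mod 8): 117·t ≡ 5 − 18 = -13 (mod 8).
    Reduce coefficients mod 8: 5·t ≡ 3 (mod 8).
    The inverse of 5 mod 8 is 5 (since 5·5 = 25 = 3·8 + 1), so t ≡ 5·3 = 15 ≡ 7 (mod 8).
    Then x = 18 + 117·7 = 837, valid modulo lcm(117, 8) = 936: x ≡ 837 (mod 936).
  Combine with x ≡ 0 (mod 19); new modulus lcm = 17784.
    Write x = 837 + 936·t and substitute into x ≡ 0 (mod 19): 936·t ≡ 0 − 837 = -837 (mod 19).
    Reduce coefficients mod 19: 5·t ≡ 18 (mod 19).
    The inverse of 5 mod 19 is 4 (since 5·4 = 20 = 1·19 + 1), so t ≡ 4·18 = 72 ≡ 15 (mod 19).
    Then x = 837 + 936·15 = 14877, valid modulo lcm(936, 19) = 17784: x ≡ 14877 (mod 17784).
  Combine with x ≡ 1 (mod 7); new modulus lcm = 124488.
    Write x = 14877 + 17784·t and substitute into x ≡ 1 (mod 7): 17784·t ≡ 1 − 14877 = -14876 (mod 7).
    Reduce coefficients mod 7: 4·t ≡ 6 (mod 7).
    The inverse of 4 mod 7 is 2 (since 4·2 = 8 = 1·7 + 1), so t ≡ 2·6 = 12 ≡ 5 (mod 7).
    Then x = 14877 + 17784·5 = 103797, valid modulo lcm(17784, 7) = 124488: x ≡ 103797 (mod 124488).
Verify against each original: 103797 mod 13 = 5, 103797 mod 9 = 0, 103797 mod 8 = 5, 103797 mod 19 = 0, 103797 mod 7 = 1.

x ≡ 103797 (mod 124488).


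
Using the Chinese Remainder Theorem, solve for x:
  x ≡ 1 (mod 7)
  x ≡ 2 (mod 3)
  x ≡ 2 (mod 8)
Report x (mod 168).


Moduli 7, 3, 8 are pairwise coprime; by CRT there is a unique solution modulo M = 7 · 3 · 8 = 168.
Solve pairwise, accumulating the modulus:
  Start with x ≡ 1 (mod 7).
  Combine with x ≡ 2 (mod 3): since gcd(7, 3) = 1, we get a unique residue mod 21.
    Write x = 1 + 7·t and substitute into x ≡ 2 (mod 3): 7·t ≡ 2 − 1 = 1 (mod 3).
    Reduce coefficients mod 3: 1·t ≡ 1 (mod 3).
    So t ≡ 1 (mod 3).
    Then x = 1 + 7·1 = 8, valid modulo lcm(7, 3) = 21: x ≡ 8 (mod 21).
  Combine with x ≡ 2 (mod 8): since gcd(21, 8) = 1, we get a unique residue mod 168.
    Write x = 8 + 21·t and substitute into x ≡ 2 (mod 8): 21·t ≡ 2 − 8 = -6 (mod 8).
    Reduce coefficients mod 8: 5·t ≡ 2 (mod 8).
    The inverse of 5 mod 8 is 5 (since 5·5 = 25 = 3·8 + 1), so t ≡ 5·2 = 10 ≡ 2 (mod 8).
    Then x = 8 + 21·2 = 50, valid modulo lcm(21, 8) = 168: x ≡ 50 (mod 168).
Verify: 50 mod 7 = 1 ✓, 50 mod 3 = 2 ✓, 50 mod 8 = 2 ✓.

x ≡ 50 (mod 168).


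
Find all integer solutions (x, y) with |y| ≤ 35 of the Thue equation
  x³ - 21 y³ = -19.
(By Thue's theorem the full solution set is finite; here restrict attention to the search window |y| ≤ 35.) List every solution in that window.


The equation is x³ - 21y³ = -19. For fixed y, x³ = 21·y³ − 19, so a solution requires the RHS to be a perfect cube.
Strategy: iterate y from -35 to 35, compute RHS = 21·y³ − 19, and check whether it is a (positive or negative) perfect cube.
Check small values of y:
  y = 0: RHS = -19 is not a perfect cube.
  y = 1: RHS = 2 is not a perfect cube.
  y = -1: RHS = -40 is not a perfect cube.
  y = 2: RHS = 149 is not a perfect cube.
  y = -2: RHS = -187 is not a perfect cube.
  y = 3: RHS = 548 is not a perfect cube.
  y = -3: RHS = -586 is not a perfect cube.
Continuing the search up to |y| = 35 finds no solutions either.
No (x, y) in the scanned range satisfies the equation.

No integer solutions with |y| ≤ 35.


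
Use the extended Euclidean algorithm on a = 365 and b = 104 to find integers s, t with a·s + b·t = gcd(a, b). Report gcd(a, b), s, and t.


Euclidean algorithm on (365, 104) — divide until remainder is 0:
  365 = 3 · 104 + 53
  104 = 1 · 53 + 51
  53 = 1 · 51 + 2
  51 = 25 · 2 + 1
  2 = 2 · 1 + 0
gcd(365, 104) = 1.
Track Bezout coefficients alongside the remainders: start with r₀ = 365 = a·1 + b·0 (s = 1, t = 0) and r₁ = 104 = a·0 + b·1 (s = 0, t = 1); each new remainder r_{k+1} = r_{k-1} − q_k·r_k inherits s_{k+1} = s_{k-1} − q_k·s_k, t_{k+1} = t_{k-1} − q_k·t_k, so r_k = a·s_k + b·t_k at every step:
  q = 3: r = 53, s = 1 − 3·0 = 1, t = 0 − 3·1 = -3  (check: 365·1 + 104·(-3) = 53)
  q = 1: r = 51, s = 0 − 1·1 = -1, t = 1 − 1·(-3) = 4  (check: 365·(-1) + 104·4 = 51)
  q = 1: r = 2, s = 1 − 1·(-1) = 2, t = -3 − 1·4 = -7  (check: 365·2 + 104·(-7) = 2)
  q = 25: r = 1, s = -1 − 25·2 = -51, t = 4 − 25·(-7) = 179  (check: 365·(-51) + 104·179 = 1)
The row with r = 1 (the gcd) gives the Bezout coefficients s = -51, t = 179.
Result: 365 · (-51) + 104 · (179) = 1.

gcd(365, 104) = 1; s = -51, t = 179 (check: 365·(-51) + 104·179 = 1).


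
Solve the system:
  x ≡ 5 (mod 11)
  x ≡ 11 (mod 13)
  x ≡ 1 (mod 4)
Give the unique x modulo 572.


Moduli 11, 13, 4 are pairwise coprime; by CRT there is a unique solution modulo M = 11 · 13 · 4 = 572.
Solve pairwise, accumulating the modulus:
  Start with x ≡ 5 (mod 11).
  Combine with x ≡ 11 (mod 13): since gcd(11, 13) = 1, we get a unique residue mod 143.
    Write x = 5 + 11·t and substitute into x ≡ 11 (mod 13): 11·t ≡ 11 − 5 = 6 (mod 13).
    The inverse of 11 mod 13 is 6 (since 11·6 = 66 = 5·13 + 1), so t ≡ 6·6 = 36 ≡ 10 (mod 13).
    Then x = 5 + 11·10 = 115, valid modulo lcm(11, 13) = 143: x ≡ 115 (mod 143).
  Combine with x ≡ 1 (mod 4): since gcd(143, 4) = 1, we get a unique residue mod 572.
    Write x = 115 + 143·t and substitute into x ≡ 1 (mod 4): 143·t ≡ 1 − 115 = -114 (mod 4).
    Reduce coefficients mod 4: 3·t ≡ 2 (mod 4).
    The inverse of 3 mod 4 is 3 (since 3·3 = 9 = 2·4 + 1), so t ≡ 3·2 = 6 ≡ 2 (mod 4).
    Then x = 115 + 143·2 = 401, valid modulo lcm(143, 4) = 572: x ≡ 401 (mod 572).
Verify: 401 mod 11 = 5 ✓, 401 mod 13 = 11 ✓, 401 mod 4 = 1 ✓.

x ≡ 401 (mod 572).


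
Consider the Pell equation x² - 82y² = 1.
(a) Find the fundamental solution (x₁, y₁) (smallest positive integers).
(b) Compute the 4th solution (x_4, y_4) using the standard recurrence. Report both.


Step 1: Find the fundamental solution (x₁, y₁) of x² - 82y² = 1.
  Expand √82 as a continued fraction. a₀ = ⌊√82⌋ = 9; iterate m_{k+1} = d_k·a_k − m_k, d_{k+1} = (82 − m_{k+1}²)/d_k, a_{k+1} = ⌊(a₀ + m_{k+1})/d_{k+1}⌋ (starting m₀ = 0, d₀ = 1), with convergents p_k = a_k·p_{k-1} + p_{k-2}, q_k = a_k·q_{k-1} + q_{k-2} (p₋₁ = 1, q₋₁ = 0):
  k = 0: a₀ = 9; p₀/q₀ = 9/1; p₀² − 82·q₀² = 81 − 82 = -1.
  k = 1: m = 9, d = 1, a = ⌊(9 + 9)/1⌋ = 18; p/q = (18·9 + 1)/(18·1 + 0) = 163/18; p² − 82·q² = 26569 − 26568 = 1.
  The first convergent with p² − 82·q² = 1 gives the fundamental solution (x₁, y₁) = (163, 18).
Step 2: Apply the recurrence (x_{n+1}, y_{n+1}) = (x₁x_n + 82y₁y_n, x₁y_n + y₁x_n) repeatedly.
  From (x_1, y_1) = (163, 18): x_2 = 163·163 + 82·18·18 = 53137; y_2 = 163·18 + 18·163 = 5868.
  From (x_2, y_2) = (53137, 5868): x_3 = 163·53137 + 82·18·5868 = 17322499; y_3 = 163·5868 + 18·53137 = 1912950.
  From (x_3, y_3) = (17322499, 1912950): x_4 = 163·17322499 + 82·18·1912950 = 5647081537; y_4 = 163·1912950 + 18·17322499 = 623615832.
Step 3: Verify x_4² - 82·y_4² = 31889529885526282369 - 31889529885526282368 = 1 (should be 1). ✓

(x_1, y_1) = (163, 18); (x_4, y_4) = (5647081537, 623615832).


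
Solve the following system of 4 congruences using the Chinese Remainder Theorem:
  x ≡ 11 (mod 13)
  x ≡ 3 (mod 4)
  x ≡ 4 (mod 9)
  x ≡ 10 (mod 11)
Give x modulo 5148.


Product of moduli M = 13 · 4 · 9 · 11 = 5148.
Merge one congruence at a time:
  Start: x ≡ 11 (mod 13).
  Combine with x ≡ 3 (mod 4); new modulus lcm = 52.
    Write x = 11 + 13·t and substitute into x ≡ 3 (mod 4): 13·t ≡ 3 − 11 = -8 (mod 4).
    Reduce coefficients mod 4: 1·t ≡ 0 (mod 4).
    So t ≡ 0 (mod 4).
    Then x = 11 + 13·0 = 11, valid modulo lcm(13, 4) = 52: x ≡ 11 (mod 52).
  Combine with x ≡ 4 (mod 9); new modulus lcm = 468.
    Write x = 11 + 52·t and substitute into x ≡ 4 (mod 9): 52·t ≡ 4 − 11 = -7 (mod 9).
    Reduce coefficients mod 9: 7·t ≡ 2 (mod 9).
    The inverse of 7 mod 9 is 4 (since 7·4 = 28 = 3·9 + 1), so t ≡ 4·2 = 8 ≡ 8 (mod 9).
    Then x = 11 + 52·8 = 427, valid modulo lcm(52, 9) = 468: x ≡ 427 (mod 468).
  Combine with x ≡ 10 (mod 11); new modulus lcm = 5148.
    Write x = 427 + 468·t and substitute into x ≡ 10 (mod 11): 468·t ≡ 10 − 427 = -417 (mod 11).
    Reduce coefficients mod 11: 6·t ≡ 1 (mod 11).
    The inverse of 6 mod 11 is 2 (since 6·2 = 12 = 1·11 + 1), so t ≡ 2·1 = 2 ≡ 2 (mod 11).
    Then x = 427 + 468·2 = 1363, valid modulo lcm(468, 11) = 5148: x ≡ 1363 (mod 5148).
Verify against each original: 1363 mod 13 = 11, 1363 mod 4 = 3, 1363 mod 9 = 4, 1363 mod 11 = 10.

x ≡ 1363 (mod 5148).


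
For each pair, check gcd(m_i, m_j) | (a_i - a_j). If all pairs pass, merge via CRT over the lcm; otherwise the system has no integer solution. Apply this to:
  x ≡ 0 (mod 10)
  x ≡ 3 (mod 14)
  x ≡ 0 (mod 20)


Moduli 10, 14, 20 are not pairwise coprime, so CRT works modulo lcm(m_i) when all pairwise compatibility conditions hold.
Pairwise compatibility: gcd(m_i, m_j) must divide a_i - a_j for every pair.
Merge one congruence at a time:
  Start: x ≡ 0 (mod 10).
  Combine with x ≡ 3 (mod 14): gcd(10, 14) = 2, and 3 - 0 = 3 is NOT divisible by 2.
    ⇒ system is inconsistent (no integer solution).

No solution (the system is inconsistent).


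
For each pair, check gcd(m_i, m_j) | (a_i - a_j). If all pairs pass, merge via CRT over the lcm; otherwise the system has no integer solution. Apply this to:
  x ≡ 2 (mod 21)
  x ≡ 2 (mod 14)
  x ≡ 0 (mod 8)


Moduli 21, 14, 8 are not pairwise coprime, so CRT works modulo lcm(m_i) when all pairwise compatibility conditions hold.
Pairwise compatibility: gcd(m_i, m_j) must divide a_i - a_j for every pair.
Merge one congruence at a time:
  Start: x ≡ 2 (mod 21).
  Combine with x ≡ 2 (mod 14): gcd(21, 14) = 7; 2 - 2 = 0, which IS divisible by 7, so compatible.
    Write x = 2 + 21·t and substitute into x ≡ 2 (mod 14): 21·t ≡ 2 − 2 = 0 (mod 14).
    Divide the congruence (and modulus) by g = 7: 3·t ≡ 0 (mod 2).
    Reduce coefficients mod 2: 1·t ≡ 0 (mod 2).
    So t ≡ 0 (mod 2).
    Then x = 2 + 21·0 = 2, valid modulo lcm(21, 14) = 42: x ≡ 2 (mod 42).
  Combine with x ≡ 0 (mod 8): gcd(42, 8) = 2; 0 - 2 = -2, which IS divisible by 2, so compatible.
    Write x = 2 + 42·t and substitute into x ≡ 0 (mod 8): 42·t ≡ 0 − 2 = -2 (mod 8).
    Divide the congruence (and modulus) by g = 2: 21·t ≡ -1 (mod 4).
    Reduce coefficients mod 4: 1·t ≡ 3 (mod 4).
    So t ≡ 3 (mod 4).
    Then x = 2 + 42·3 = 128, valid modulo lcm(42, 8) = 168: x ≡ 128 (mod 168).
Verify: 128 mod 21 = 2, 128 mod 14 = 2, 128 mod 8 = 0.

x ≡ 128 (mod 168).


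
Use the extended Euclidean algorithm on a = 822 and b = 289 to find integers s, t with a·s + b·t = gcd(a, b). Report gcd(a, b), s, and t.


Euclidean algorithm on (822, 289) — divide until remainder is 0:
  822 = 2 · 289 + 244
  289 = 1 · 244 + 45
  244 = 5 · 45 + 19
  45 = 2 · 19 + 7
  19 = 2 · 7 + 5
  7 = 1 · 5 + 2
  5 = 2 · 2 + 1
  2 = 2 · 1 + 0
gcd(822, 289) = 1.
Track Bezout coefficients alongside the remainders: start with r₀ = 822 = a·1 + b·0 (s = 1, t = 0) and r₁ = 289 = a·0 + b·1 (s = 0, t = 1); each new remainder r_{k+1} = r_{k-1} − q_k·r_k inherits s_{k+1} = s_{k-1} − q_k·s_k, t_{k+1} = t_{k-1} − q_k·t_k, so r_k = a·s_k + b·t_k at every step:
  q = 2: r = 244, s = 1 − 2·0 = 1, t = 0 − 2·1 = -2  (check: 822·1 + 289·(-2) = 244)
  q = 1: r = 45, s = 0 − 1·1 = -1, t = 1 − 1·(-2) = 3  (check: 822·(-1) + 289·3 = 45)
  q = 5: r = 19, s = 1 − 5·(-1) = 6, t = -2 − 5·3 = -17  (check: 822·6 + 289·(-17) = 19)
  q = 2: r = 7, s = -1 − 2·6 = -13, t = 3 − 2·(-17) = 37  (check: 822·(-13) + 289·37 = 7)
  q = 2: r = 5, s = 6 − 2·(-13) = 32, t = -17 − 2·37 = -91  (check: 822·32 + 289·(-91) = 5)
  q = 1: r = 2, s = -13 − 1·32 = -45, t = 37 − 1·(-91) = 128  (check: 822·(-45) + 289·128 = 2)
  q = 2: r = 1, s = 32 − 2·(-45) = 122, t = -91 − 2·128 = -347  (check: 822·122 + 289·(-347) = 1)
The row with r = 1 (the gcd) gives the Bezout coefficients s = 122, t = -347.
Result: 822 · (122) + 289 · (-347) = 1.

gcd(822, 289) = 1; s = 122, t = -347 (check: 822·122 + 289·(-347) = 1).


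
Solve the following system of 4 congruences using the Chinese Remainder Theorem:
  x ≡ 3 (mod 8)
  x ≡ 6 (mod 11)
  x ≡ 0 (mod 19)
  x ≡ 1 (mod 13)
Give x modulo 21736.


Product of moduli M = 8 · 11 · 19 · 13 = 21736.
Merge one congruence at a time:
  Start: x ≡ 3 (mod 8).
  Combine with x ≡ 6 (mod 11); new modulus lcm = 88.
    Write x = 3 + 8·t and substitute into x ≡ 6 (mod 11): 8·t ≡ 6 − 3 = 3 (mod 11).
    The inverse of 8 mod 11 is 7 (since 8·7 = 56 = 5·11 + 1), so t ≡ 7·3 = 21 ≡ 10 (mod 11).
    Then x = 3 + 8·10 = 83, valid modulo lcm(8, 11) = 88: x ≡ 83 (mod 88).
  Combine with x ≡ 0 (mod 19); new modulus lcm = 1672.
    Write x = 83 + 88·t and substitute into x ≡ 0 (mod 19): 88·t ≡ 0 − 83 = -83 (mod 19).
    Reduce coefficients mod 19: 12·t ≡ 12 (mod 19).
    The inverse of 12 mod 19 is 8 (since 12·8 = 96 = 5·19 + 1), so t ≡ 8·12 = 96 ≡ 1 (mod 19).
    Then x = 83 + 88·1 = 171, valid modulo lcm(88, 19) = 1672: x ≡ 171 (mod 1672).
  Combine with x ≡ 1 (mod 13); new modulus lcm = 21736.
    Write x = 171 + 1672·t and substitute into x ≡ 1 (mod 13): 1672·t ≡ 1 − 171 = -170 (mod 13).
    Reduce coefficients mod 13: 8·t ≡ 12 (mod 13).
    The inverse of 8 mod 13 is 5 (since 8·5 = 40 = 3·13 + 1), so t ≡ 5·12 = 60 ≡ 8 (mod 13).
    Then x = 171 + 1672·8 = 13547, valid modulo lcm(1672, 13) = 21736: x ≡ 13547 (mod 21736).
Verify against each original: 13547 mod 8 = 3, 13547 mod 11 = 6, 13547 mod 19 = 0, 13547 mod 13 = 1.

x ≡ 13547 (mod 21736).


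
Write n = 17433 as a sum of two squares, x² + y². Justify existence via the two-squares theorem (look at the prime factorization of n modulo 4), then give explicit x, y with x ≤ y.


Step 1: Factor n = 17433 = 3^2 · 13 · 149.
Step 2: Check the mod-4 condition on each prime factor: 3 ≡ 3 (mod 4), exponent 2 (must be even); 13 ≡ 1 (mod 4), exponent 1; 149 ≡ 1 (mod 4), exponent 1.
All primes ≡ 3 (mod 4) appear to even exponent (or don't appear), so by the two-squares theorem n IS expressible as a sum of two squares.
Step 3: Build a representation. Group n = k² · m with k = 3 and m = 13 · 149 = 1937 (a product of primes ≡ 1 (mod 4)); a representation of m scales to one of n via (k·x)² + (k·y)² = k²(x² + y²). Each prime p ≡ 1 (mod 4) is itself a sum of two squares; find a² by testing p − a² for a perfect square:
  13: 13 − 1² = 12, 13 − 2² = 9 = 3² ⇒ 13 = 2² + 3².
  149: 149 − 1² = 148, 149 − 2² = 145, 149 − 3² = 140, 149 − 4² = 133, 149 − 5² = 124, 149 − 6² = 113, 149 − 7² = 100 = 10² ⇒ 149 = 7² + 10².
  Combine using the Brahmagupta–Fibonacci identity (a² + b²)(c² + d²) = (ac − bd)² + (ad + bc)² = (ac + bd)² + (ad − bc)²:
  13 · 149 = 1937: from (2² + 3²)(7² + 10²), take (2·7 − 3·10, 2·10 + 3·7) = (14 − 30, 20 + 21) = (-16, 41); dropping signs (only squares matter) gives (16, 41); check 16² + 41² = 256 + 1681 = 1937 ✓.
  Scale by k = 3: (3·16, 3·41) = (48, 123).
Step 4: Order so x ≤ y and verify: 48² + 123² = 2304 + 15129 = 17433 = n. ✓

n = 17433 = 48² + 123² (one valid representation with x ≤ y).


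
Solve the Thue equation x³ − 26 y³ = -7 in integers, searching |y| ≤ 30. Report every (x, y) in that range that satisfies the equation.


The equation is x³ - 26y³ = -7. For fixed y, x³ = 26·y³ − 7, so a solution requires the RHS to be a perfect cube.
Strategy: iterate y from -30 to 30, compute RHS = 26·y³ − 7, and check whether it is a (positive or negative) perfect cube.
Check small values of y:
  y = 0: RHS = -7 is not a perfect cube.
  y = 1: RHS = 19 is not a perfect cube.
  y = -1: RHS = -33 is not a perfect cube.
  y = 2: RHS = 201 is not a perfect cube.
  y = -2: RHS = -215 is not a perfect cube.
  y = 3: RHS = 695 is not a perfect cube.
  y = -3: RHS = -709 is not a perfect cube.
Continuing the search up to |y| = 30 finds no solutions either.
No (x, y) in the scanned range satisfies the equation.

No integer solutions with |y| ≤ 30.


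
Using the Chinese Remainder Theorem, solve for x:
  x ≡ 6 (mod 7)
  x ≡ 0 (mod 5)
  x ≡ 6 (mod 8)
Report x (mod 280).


Moduli 7, 5, 8 are pairwise coprime; by CRT there is a unique solution modulo M = 7 · 5 · 8 = 280.
Solve pairwise, accumulating the modulus:
  Start with x ≡ 6 (mod 7).
  Combine with x ≡ 0 (mod 5): since gcd(7, 5) = 1, we get a unique residue mod 35.
    Write x = 6 + 7·t and substitute into x ≡ 0 (mod 5): 7·t ≡ 0 − 6 = -6 (mod 5).
    Reduce coefficients mod 5: 2·t ≡ 4 (mod 5).
    The inverse of 2 mod 5 is 3 (since 2·3 = 6 = 1·5 + 1), so t ≡ 3·4 = 12 ≡ 2 (mod 5).
    Then x = 6 + 7·2 = 20, valid modulo lcm(7, 5) = 35: x ≡ 20 (mod 35).
  Combine with x ≡ 6 (mod 8): since gcd(35, 8) = 1, we get a unique residue mod 280.
    Write x = 20 + 35·t and substitute into x ≡ 6 (mod 8): 35·t ≡ 6 − 20 = -14 (mod 8).
    Reduce coefficients mod 8: 3·t ≡ 2 (mod 8).
    The inverse of 3 mod 8 is 3 (since 3·3 = 9 = 1·8 + 1), so t ≡ 3·2 = 6 ≡ 6 (mod 8).
    Then x = 20 + 35·6 = 230, valid modulo lcm(35, 8) = 280: x ≡ 230 (mod 280).
Verify: 230 mod 7 = 6 ✓, 230 mod 5 = 0 ✓, 230 mod 8 = 6 ✓.

x ≡ 230 (mod 280).


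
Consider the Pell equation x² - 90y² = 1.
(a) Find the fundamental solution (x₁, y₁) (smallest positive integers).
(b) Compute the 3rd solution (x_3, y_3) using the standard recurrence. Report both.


Step 1: Find the fundamental solution (x₁, y₁) of x² - 90y² = 1.
  Expand √90 as a continued fraction. a₀ = ⌊√90⌋ = 9; iterate m_{k+1} = d_k·a_k − m_k, d_{k+1} = (90 − m_{k+1}²)/d_k, a_{k+1} = ⌊(a₀ + m_{k+1})/d_{k+1}⌋ (starting m₀ = 0, d₀ = 1), with convergents p_k = a_k·p_{k-1} + p_{k-2}, q_k = a_k·q_{k-1} + q_{k-2} (p₋₁ = 1, q₋₁ = 0):
  k = 0: a₀ = 9; p₀/q₀ = 9/1; p₀² − 90·q₀² = 81 − 90 = -9.
  k = 1: m = 9, d = 9, a = ⌊(9 + 9)/9⌋ = 2; p/q = (2·9 + 1)/(2·1 + 0) = 19/2; p² − 90·q² = 361 − 360 = 1.
  The first convergent with p² − 90·q² = 1 gives the fundamental solution (x₁, y₁) = (19, 2).
Step 2: Apply the recurrence (x_{n+1}, y_{n+1}) = (x₁x_n + 90y₁y_n, x₁y_n + y₁x_n) repeatedly.
  From (x_1, y_1) = (19, 2): x_2 = 19·19 + 90·2·2 = 721; y_2 = 19·2 + 2·19 = 76.
  From (x_2, y_2) = (721, 76): x_3 = 19·721 + 90·2·76 = 27379; y_3 = 19·76 + 2·721 = 2886.
Step 3: Verify x_3² - 90·y_3² = 749609641 - 749609640 = 1 (should be 1). ✓

(x_1, y_1) = (19, 2); (x_3, y_3) = (27379, 2886).


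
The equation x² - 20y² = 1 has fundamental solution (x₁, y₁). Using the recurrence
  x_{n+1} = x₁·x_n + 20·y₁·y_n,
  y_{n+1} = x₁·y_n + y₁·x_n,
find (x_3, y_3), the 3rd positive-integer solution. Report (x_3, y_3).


Step 1: Find the fundamental solution (x₁, y₁) of x² - 20y² = 1.
  Expand √20 as a continued fraction. a₀ = ⌊√20⌋ = 4; iterate m_{k+1} = d_k·a_k − m_k, d_{k+1} = (20 − m_{k+1}²)/d_k, a_{k+1} = ⌊(a₀ + m_{k+1})/d_{k+1}⌋ (starting m₀ = 0, d₀ = 1), with convergents p_k = a_k·p_{k-1} + p_{k-2}, q_k = a_k·q_{k-1} + q_{k-2} (p₋₁ = 1, q₋₁ = 0):
  k = 0: a₀ = 4; p₀/q₀ = 4/1; p₀² − 20·q₀² = 16 − 20 = -4.
  k = 1: m = 4, d = 4, a = ⌊(4 + 4)/4⌋ = 2; p/q = (2·4 + 1)/(2·1 + 0) = 9/2; p² − 20·q² = 81 − 80 = 1.
  The first convergent with p² − 20·q² = 1 gives the fundamental solution (x₁, y₁) = (9, 2).
Step 2: Apply the recurrence (x_{n+1}, y_{n+1}) = (x₁x_n + 20y₁y_n, x₁y_n + y₁x_n) repeatedly.
  From (x_1, y_1) = (9, 2): x_2 = 9·9 + 20·2·2 = 161; y_2 = 9·2 + 2·9 = 36.
  From (x_2, y_2) = (161, 36): x_3 = 9·161 + 20·2·36 = 2889; y_3 = 9·36 + 2·161 = 646.
Step 3: Verify x_3² - 20·y_3² = 8346321 - 8346320 = 1 (should be 1). ✓

(x_1, y_1) = (9, 2); (x_3, y_3) = (2889, 646).


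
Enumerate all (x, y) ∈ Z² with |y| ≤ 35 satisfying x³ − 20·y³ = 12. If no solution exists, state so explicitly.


The equation is x³ - 20y³ = 12. For fixed y, x³ = 20·y³ + 12, so a solution requires the RHS to be a perfect cube.
Strategy: iterate y from -35 to 35, compute RHS = 20·y³ + 12, and check whether it is a (positive or negative) perfect cube.
Check small values of y:
  y = 0: RHS = 12 is not a perfect cube.
  y = 1: RHS = 32 is not a perfect cube.
  y = -1: RHS = -8 = (-2)³ ⇒ x = -2 works.
  y = 2: RHS = 172 is not a perfect cube.
  y = -2: RHS = -148 is not a perfect cube.
  y = 3: RHS = 552 is not a perfect cube.
  y = -3: RHS = -528 is not a perfect cube.
Continuing the search up to |y| = 35 finds no further solutions beyond those listed.
Collected solutions: (-2, -1).

Solutions (with |y| ≤ 35): (-2, -1).


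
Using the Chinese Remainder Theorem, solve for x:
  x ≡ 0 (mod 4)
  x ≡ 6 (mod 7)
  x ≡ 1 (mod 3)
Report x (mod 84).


Moduli 4, 7, 3 are pairwise coprime; by CRT there is a unique solution modulo M = 4 · 7 · 3 = 84.
Solve pairwise, accumulating the modulus:
  Start with x ≡ 0 (mod 4).
  Combine with x ≡ 6 (mod 7): since gcd(4, 7) = 1, we get a unique residue mod 28.
    Write x = 0 + 4·t and substitute into x ≡ 6 (mod 7): 4·t ≡ 6 − 0 = 6 (mod 7).
    The inverse of 4 mod 7 is 2 (since 4·2 = 8 = 1·7 + 1), so t ≡ 2·6 = 12 ≡ 5 (mod 7).
    Then x = 0 + 4·5 = 20, valid modulo lcm(4, 7) = 28: x ≡ 20 (mod 28).
  Combine with x ≡ 1 (mod 3): since gcd(28, 3) = 1, we get a unique residue mod 84.
    Write x = 20 + 28·t and substitute into x ≡ 1 (mod 3): 28·t ≡ 1 − 20 = -19 (mod 3).
    Reduce coefficients mod 3: 1·t ≡ 2 (mod 3).
    So t ≡ 2 (mod 3).
    Then x = 20 + 28·2 = 76, valid modulo lcm(28, 3) = 84: x ≡ 76 (mod 84).
Verify: 76 mod 4 = 0 ✓, 76 mod 7 = 6 ✓, 76 mod 3 = 1 ✓.

x ≡ 76 (mod 84).


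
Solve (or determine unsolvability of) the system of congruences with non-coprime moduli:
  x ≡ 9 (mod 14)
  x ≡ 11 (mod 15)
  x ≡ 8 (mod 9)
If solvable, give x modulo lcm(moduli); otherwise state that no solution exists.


Moduli 14, 15, 9 are not pairwise coprime, so CRT works modulo lcm(m_i) when all pairwise compatibility conditions hold.
Pairwise compatibility: gcd(m_i, m_j) must divide a_i - a_j for every pair.
Merge one congruence at a time:
  Start: x ≡ 9 (mod 14).
  Combine with x ≡ 11 (mod 15): gcd(14, 15) = 1; 11 - 9 = 2, which IS divisible by 1, so compatible.
    Write x = 9 + 14·t and substitute into x ≡ 11 (mod 15): 14·t ≡ 11 − 9 = 2 (mod 15).
    The inverse of 14 mod 15 is 14 (since 14·14 = 196 = 13·15 + 1), so t ≡ 14·2 = 28 ≡ 13 (mod 15).
    Then x = 9 + 14·13 = 191, valid modulo lcm(14, 15) = 210: x ≡ 191 (mod 210).
  Combine with x ≡ 8 (mod 9): gcd(210, 9) = 3; 8 - 191 = -183, which IS divisible by 3, so compatible.
    Write x = 191 + 210·t and substitute into x ≡ 8 (mod 9): 210·t ≡ 8 − 191 = -183 (mod 9).
    Divide the congruence (and modulus) by g = 3: 70·t ≡ -61 (mod 3).
    Reduce coefficients mod 3: 1·t ≡ 2 (mod 3).
    So t ≡ 2 (mod 3).
    Then x = 191 + 210·2 = 611, valid modulo lcm(210, 9) = 630: x ≡ 611 (mod 630).
Verify: 611 mod 14 = 9, 611 mod 15 = 11, 611 mod 9 = 8.

x ≡ 611 (mod 630).


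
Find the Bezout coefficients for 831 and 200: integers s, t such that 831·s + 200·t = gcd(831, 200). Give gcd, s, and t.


Euclidean algorithm on (831, 200) — divide until remainder is 0:
  831 = 4 · 200 + 31
  200 = 6 · 31 + 14
  31 = 2 · 14 + 3
  14 = 4 · 3 + 2
  3 = 1 · 2 + 1
  2 = 2 · 1 + 0
gcd(831, 200) = 1.
Track Bezout coefficients alongside the remainders: start with r₀ = 831 = a·1 + b·0 (s = 1, t = 0) and r₁ = 200 = a·0 + b·1 (s = 0, t = 1); each new remainder r_{k+1} = r_{k-1} − q_k·r_k inherits s_{k+1} = s_{k-1} − q_k·s_k, t_{k+1} = t_{k-1} − q_k·t_k, so r_k = a·s_k + b·t_k at every step:
  q = 4: r = 31, s = 1 − 4·0 = 1, t = 0 − 4·1 = -4  (check: 831·1 + 200·(-4) = 31)
  q = 6: r = 14, s = 0 − 6·1 = -6, t = 1 − 6·(-4) = 25  (check: 831·(-6) + 200·25 = 14)
  q = 2: r = 3, s = 1 − 2·(-6) = 13, t = -4 − 2·25 = -54  (check: 831·13 + 200·(-54) = 3)
  q = 4: r = 2, s = -6 − 4·13 = -58, t = 25 − 4·(-54) = 241  (check: 831·(-58) + 200·241 = 2)
  q = 1: r = 1, s = 13 − 1·(-58) = 71, t = -54 − 1·241 = -295  (check: 831·71 + 200·(-295) = 1)
The row with r = 1 (the gcd) gives the Bezout coefficients s = 71, t = -295.
Result: 831 · (71) + 200 · (-295) = 1.

gcd(831, 200) = 1; s = 71, t = -295 (check: 831·71 + 200·(-295) = 1).


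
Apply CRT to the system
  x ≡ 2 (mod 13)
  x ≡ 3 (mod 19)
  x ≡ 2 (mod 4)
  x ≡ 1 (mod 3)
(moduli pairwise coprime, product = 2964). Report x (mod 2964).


Product of moduli M = 13 · 19 · 4 · 3 = 2964.
Merge one congruence at a time:
  Start: x ≡ 2 (mod 13).
  Combine with x ≡ 3 (mod 19); new modulus lcm = 247.
    Write x = 2 + 13·t and substitute into x ≡ 3 (mod 19): 13·t ≡ 3 − 2 = 1 (mod 19).
    The inverse of 13 mod 19 is 3 (since 13·3 = 39 = 2·19 + 1), so t ≡ 3·1 = 3 ≡ 3 (mod 19).
    Then x = 2 + 13·3 = 41, valid modulo lcm(13, 19) = 247: x ≡ 41 (mod 247).
  Combine with x ≡ 2 (mod 4); new modulus lcm = 988.
    Write x = 41 + 247·t and substitute into x ≡ 2 (mod 4): 247·t ≡ 2 − 41 = -39 (mod 4).
    Reduce coefficients mod 4: 3·t ≡ 1 (mod 4).
    The inverse of 3 mod 4 is 3 (since 3·3 = 9 = 2·4 + 1), so t ≡ 3·1 = 3 ≡ 3 (mod 4).
    Then x = 41 + 247·3 = 782, valid modulo lcm(247, 4) = 988: x ≡ 782 (mod 988).
  Combine with x ≡ 1 (mod 3); new modulus lcm = 2964.
    Write x = 782 + 988·t and substitute into x ≡ 1 (mod 3): 988·t ≡ 1 − 782 = -781 (mod 3).
    Reduce coefficients mod 3: 1·t ≡ 2 (mod 3).
    So t ≡ 2 (mod 3).
    Then x = 782 + 988·2 = 2758, valid modulo lcm(988, 3) = 2964: x ≡ 2758 (mod 2964).
Verify against each original: 2758 mod 13 = 2, 2758 mod 19 = 3, 2758 mod 4 = 2, 2758 mod 3 = 1.

x ≡ 2758 (mod 2964).


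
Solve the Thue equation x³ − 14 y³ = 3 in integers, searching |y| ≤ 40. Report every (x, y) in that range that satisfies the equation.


The equation is x³ - 14y³ = 3. For fixed y, x³ = 14·y³ + 3, so a solution requires the RHS to be a perfect cube.
Strategy: iterate y from -40 to 40, compute RHS = 14·y³ + 3, and check whether it is a (positive or negative) perfect cube.
Check small values of y:
  y = 0: RHS = 3 is not a perfect cube.
  y = 1: RHS = 17 is not a perfect cube.
  y = -1: RHS = -11 is not a perfect cube.
  y = 2: RHS = 115 is not a perfect cube.
  y = -2: RHS = -109 is not a perfect cube.
  y = 3: RHS = 381 is not a perfect cube.
  y = -3: RHS = -375 is not a perfect cube.
Continuing the search up to |y| = 40 finds no solutions either.
No (x, y) in the scanned range satisfies the equation.

No integer solutions with |y| ≤ 40.


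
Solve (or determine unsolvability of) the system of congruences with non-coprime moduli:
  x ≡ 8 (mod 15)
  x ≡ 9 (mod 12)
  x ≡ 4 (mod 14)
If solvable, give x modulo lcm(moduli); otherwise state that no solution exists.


Moduli 15, 12, 14 are not pairwise coprime, so CRT works modulo lcm(m_i) when all pairwise compatibility conditions hold.
Pairwise compatibility: gcd(m_i, m_j) must divide a_i - a_j for every pair.
Merge one congruence at a time:
  Start: x ≡ 8 (mod 15).
  Combine with x ≡ 9 (mod 12): gcd(15, 12) = 3, and 9 - 8 = 1 is NOT divisible by 3.
    ⇒ system is inconsistent (no integer solution).

No solution (the system is inconsistent).


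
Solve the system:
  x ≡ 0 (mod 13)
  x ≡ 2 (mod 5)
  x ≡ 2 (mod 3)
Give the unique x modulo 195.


Moduli 13, 5, 3 are pairwise coprime; by CRT there is a unique solution modulo M = 13 · 5 · 3 = 195.
Solve pairwise, accumulating the modulus:
  Start with x ≡ 0 (mod 13).
  Combine with x ≡ 2 (mod 5): since gcd(13, 5) = 1, we get a unique residue mod 65.
    Write x = 0 + 13·t and substitute into x ≡ 2 (mod 5): 13·t ≡ 2 − 0 = 2 (mod 5).
    Reduce coefficients mod 5: 3·t ≡ 2 (mod 5).
    The inverse of 3 mod 5 is 2 (since 3·2 = 6 = 1·5 + 1), so t ≡ 2·2 = 4 ≡ 4 (mod 5).
    Then x = 0 + 13·4 = 52, valid modulo lcm(13, 5) = 65: x ≡ 52 (mod 65).
  Combine with x ≡ 2 (mod 3): since gcd(65, 3) = 1, we get a unique residue mod 195.
    Write x = 52 + 65·t and substitute into x ≡ 2 (mod 3): 65·t ≡ 2 − 52 = -50 (mod 3).
    Reduce coefficients mod 3: 2·t ≡ 1 (mod 3).
    The inverse of 2 mod 3 is 2 (since 2·2 = 4 = 1·3 + 1), so t ≡ 2·1 = 2 ≡ 2 (mod 3).
    Then x = 52 + 65·2 = 182, valid modulo lcm(65, 3) = 195: x ≡ 182 (mod 195).
Verify: 182 mod 13 = 0 ✓, 182 mod 5 = 2 ✓, 182 mod 3 = 2 ✓.

x ≡ 182 (mod 195).


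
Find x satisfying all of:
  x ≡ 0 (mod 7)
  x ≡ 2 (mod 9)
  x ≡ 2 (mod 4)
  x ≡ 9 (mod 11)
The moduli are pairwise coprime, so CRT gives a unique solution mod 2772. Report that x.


Product of moduli M = 7 · 9 · 4 · 11 = 2772.
Merge one congruence at a time:
  Start: x ≡ 0 (mod 7).
  Combine with x ≡ 2 (mod 9); new modulus lcm = 63.
    Write x = 0 + 7·t and substitute into x ≡ 2 (mod 9): 7·t ≡ 2 − 0 = 2 (mod 9).
    The inverse of 7 mod 9 is 4 (since 7·4 = 28 = 3·9 + 1), so t ≡ 4·2 = 8 ≡ 8 (mod 9).
    Then x = 0 + 7·8 = 56, valid modulo lcm(7, 9) = 63: x ≡ 56 (mod 63).
  Combine with x ≡ 2 (mod 4); new modulus lcm = 252.
    Write x = 56 + 63·t and substitute into x ≡ 2 (mod 4): 63·t ≡ 2 − 56 = -54 (mod 4).
    Reduce coefficients mod 4: 3·t ≡ 2 (mod 4).
    The inverse of 3 mod 4 is 3 (since 3·3 = 9 = 2·4 + 1), so t ≡ 3·2 = 6 ≡ 2 (mod 4).
    Then x = 56 + 63·2 = 182, valid modulo lcm(63, 4) = 252: x ≡ 182 (mod 252).
  Combine with x ≡ 9 (mod 11); new modulus lcm = 2772.
    Write x = 182 + 252·t and substitute into x ≡ 9 (mod 11): 252·t ≡ 9 − 182 = -173 (mod 11).
    Reduce coefficients mod 11: 10·t ≡ 3 (mod 11).
    The inverse of 10 mod 11 is 10 (since 10·10 = 100 = 9·11 + 1), so t ≡ 10·3 = 30 ≡ 8 (mod 11).
    Then x = 182 + 252·8 = 2198, valid modulo lcm(252, 11) = 2772: x ≡ 2198 (mod 2772).
Verify against each original: 2198 mod 7 = 0, 2198 mod 9 = 2, 2198 mod 4 = 2, 2198 mod 11 = 9.

x ≡ 2198 (mod 2772).


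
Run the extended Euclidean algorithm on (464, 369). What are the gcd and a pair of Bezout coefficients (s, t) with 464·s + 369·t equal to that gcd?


Euclidean algorithm on (464, 369) — divide until remainder is 0:
  464 = 1 · 369 + 95
  369 = 3 · 95 + 84
  95 = 1 · 84 + 11
  84 = 7 · 11 + 7
  11 = 1 · 7 + 4
  7 = 1 · 4 + 3
  4 = 1 · 3 + 1
  3 = 3 · 1 + 0
gcd(464, 369) = 1.
Track Bezout coefficients alongside the remainders: start with r₀ = 464 = a·1 + b·0 (s = 1, t = 0) and r₁ = 369 = a·0 + b·1 (s = 0, t = 1); each new remainder r_{k+1} = r_{k-1} − q_k·r_k inherits s_{k+1} = s_{k-1} − q_k·s_k, t_{k+1} = t_{k-1} − q_k·t_k, so r_k = a·s_k + b·t_k at every step:
  q = 1: r = 95, s = 1 − 1·0 = 1, t = 0 − 1·1 = -1  (check: 464·1 + 369·(-1) = 95)
  q = 3: r = 84, s = 0 − 3·1 = -3, t = 1 − 3·(-1) = 4  (check: 464·(-3) + 369·4 = 84)
  q = 1: r = 11, s = 1 − 1·(-3) = 4, t = -1 − 1·4 = -5  (check: 464·4 + 369·(-5) = 11)
  q = 7: r = 7, s = -3 − 7·4 = -31, t = 4 − 7·(-5) = 39  (check: 464·(-31) + 369·39 = 7)
  q = 1: r = 4, s = 4 − 1·(-31) = 35, t = -5 − 1·39 = -44  (check: 464·35 + 369·(-44) = 4)
  q = 1: r = 3, s = -31 − 1·35 = -66, t = 39 − 1·(-44) = 83  (check: 464·(-66) + 369·83 = 3)
  q = 1: r = 1, s = 35 − 1·(-66) = 101, t = -44 − 1·83 = -127  (check: 464·101 + 369·(-127) = 1)
The row with r = 1 (the gcd) gives the Bezout coefficients s = 101, t = -127.
Result: 464 · (101) + 369 · (-127) = 1.

gcd(464, 369) = 1; s = 101, t = -127 (check: 464·101 + 369·(-127) = 1).
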